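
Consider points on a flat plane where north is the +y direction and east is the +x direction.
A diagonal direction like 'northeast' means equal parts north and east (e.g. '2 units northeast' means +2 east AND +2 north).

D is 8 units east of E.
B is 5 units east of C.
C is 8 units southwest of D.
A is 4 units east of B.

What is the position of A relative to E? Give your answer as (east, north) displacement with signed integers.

Place E at the origin (east=0, north=0).
  D is 8 units east of E: delta (east=+8, north=+0); D at (east=8, north=0).
  C is 8 units southwest of D: delta (east=-8, north=-8); C at (east=0, north=-8).
  B is 5 units east of C: delta (east=+5, north=+0); B at (east=5, north=-8).
  A is 4 units east of B: delta (east=+4, north=+0); A at (east=9, north=-8).
Therefore A relative to E: (east=9, north=-8).

Answer: A is at (east=9, north=-8) relative to E.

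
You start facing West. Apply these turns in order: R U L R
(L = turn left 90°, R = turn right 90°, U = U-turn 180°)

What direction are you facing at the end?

Answer: Final heading: South

Derivation:
Start: West
  R (right (90° clockwise)) -> North
  U (U-turn (180°)) -> South
  L (left (90° counter-clockwise)) -> East
  R (right (90° clockwise)) -> South
Final: South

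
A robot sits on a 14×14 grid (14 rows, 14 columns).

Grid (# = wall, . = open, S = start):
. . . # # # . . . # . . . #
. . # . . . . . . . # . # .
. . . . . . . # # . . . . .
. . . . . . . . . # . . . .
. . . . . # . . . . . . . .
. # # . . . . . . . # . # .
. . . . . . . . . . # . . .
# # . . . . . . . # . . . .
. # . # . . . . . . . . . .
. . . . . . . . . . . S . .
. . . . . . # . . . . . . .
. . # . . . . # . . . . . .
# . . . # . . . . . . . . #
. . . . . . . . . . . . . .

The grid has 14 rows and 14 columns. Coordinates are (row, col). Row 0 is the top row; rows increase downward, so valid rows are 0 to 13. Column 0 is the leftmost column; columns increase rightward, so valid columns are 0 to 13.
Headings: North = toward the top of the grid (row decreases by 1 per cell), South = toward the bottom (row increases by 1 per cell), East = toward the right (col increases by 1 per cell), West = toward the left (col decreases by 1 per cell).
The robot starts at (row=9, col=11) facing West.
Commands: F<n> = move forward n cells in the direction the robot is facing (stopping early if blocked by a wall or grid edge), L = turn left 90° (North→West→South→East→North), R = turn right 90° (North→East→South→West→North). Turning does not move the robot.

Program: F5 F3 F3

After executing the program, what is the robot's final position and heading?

Answer: Final position: (row=9, col=0), facing West

Derivation:
Start: (row=9, col=11), facing West
  F5: move forward 5, now at (row=9, col=6)
  F3: move forward 3, now at (row=9, col=3)
  F3: move forward 3, now at (row=9, col=0)
Final: (row=9, col=0), facing West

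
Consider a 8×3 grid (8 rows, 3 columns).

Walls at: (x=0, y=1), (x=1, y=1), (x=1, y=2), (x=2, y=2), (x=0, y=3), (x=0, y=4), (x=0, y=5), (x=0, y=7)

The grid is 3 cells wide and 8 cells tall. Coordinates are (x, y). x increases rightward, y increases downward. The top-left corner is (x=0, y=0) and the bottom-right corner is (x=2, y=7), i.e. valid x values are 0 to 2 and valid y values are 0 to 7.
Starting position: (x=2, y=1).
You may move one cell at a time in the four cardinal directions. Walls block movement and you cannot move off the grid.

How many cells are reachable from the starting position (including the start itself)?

BFS flood-fill from (x=2, y=1):
  Distance 0: (x=2, y=1)
  Distance 1: (x=2, y=0)
  Distance 2: (x=1, y=0)
  Distance 3: (x=0, y=0)
Total reachable: 4 (grid has 16 open cells total)

Answer: Reachable cells: 4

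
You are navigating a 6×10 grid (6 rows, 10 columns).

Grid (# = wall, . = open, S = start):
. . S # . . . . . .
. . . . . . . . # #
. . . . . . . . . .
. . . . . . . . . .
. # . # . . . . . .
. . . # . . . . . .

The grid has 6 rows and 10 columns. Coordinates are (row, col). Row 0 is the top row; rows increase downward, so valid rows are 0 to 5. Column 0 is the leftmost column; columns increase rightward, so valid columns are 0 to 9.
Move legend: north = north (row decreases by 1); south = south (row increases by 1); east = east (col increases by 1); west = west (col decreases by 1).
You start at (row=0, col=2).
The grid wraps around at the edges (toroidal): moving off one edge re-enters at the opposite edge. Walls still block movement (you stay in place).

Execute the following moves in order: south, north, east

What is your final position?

Answer: Final position: (row=0, col=2)

Derivation:
Start: (row=0, col=2)
  south (south): (row=0, col=2) -> (row=1, col=2)
  north (north): (row=1, col=2) -> (row=0, col=2)
  east (east): blocked, stay at (row=0, col=2)
Final: (row=0, col=2)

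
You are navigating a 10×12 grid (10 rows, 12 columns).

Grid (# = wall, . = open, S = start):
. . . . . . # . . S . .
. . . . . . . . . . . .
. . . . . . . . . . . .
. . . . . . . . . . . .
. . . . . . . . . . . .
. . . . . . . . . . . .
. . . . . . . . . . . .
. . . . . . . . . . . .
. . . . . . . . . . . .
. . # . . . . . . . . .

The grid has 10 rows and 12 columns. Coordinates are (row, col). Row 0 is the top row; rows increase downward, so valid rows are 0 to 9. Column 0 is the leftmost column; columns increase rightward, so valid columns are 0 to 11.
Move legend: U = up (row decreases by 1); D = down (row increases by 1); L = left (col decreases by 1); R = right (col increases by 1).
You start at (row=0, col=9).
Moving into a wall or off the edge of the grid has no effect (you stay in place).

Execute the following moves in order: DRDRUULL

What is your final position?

Answer: Final position: (row=0, col=9)

Derivation:
Start: (row=0, col=9)
  D (down): (row=0, col=9) -> (row=1, col=9)
  R (right): (row=1, col=9) -> (row=1, col=10)
  D (down): (row=1, col=10) -> (row=2, col=10)
  R (right): (row=2, col=10) -> (row=2, col=11)
  U (up): (row=2, col=11) -> (row=1, col=11)
  U (up): (row=1, col=11) -> (row=0, col=11)
  L (left): (row=0, col=11) -> (row=0, col=10)
  L (left): (row=0, col=10) -> (row=0, col=9)
Final: (row=0, col=9)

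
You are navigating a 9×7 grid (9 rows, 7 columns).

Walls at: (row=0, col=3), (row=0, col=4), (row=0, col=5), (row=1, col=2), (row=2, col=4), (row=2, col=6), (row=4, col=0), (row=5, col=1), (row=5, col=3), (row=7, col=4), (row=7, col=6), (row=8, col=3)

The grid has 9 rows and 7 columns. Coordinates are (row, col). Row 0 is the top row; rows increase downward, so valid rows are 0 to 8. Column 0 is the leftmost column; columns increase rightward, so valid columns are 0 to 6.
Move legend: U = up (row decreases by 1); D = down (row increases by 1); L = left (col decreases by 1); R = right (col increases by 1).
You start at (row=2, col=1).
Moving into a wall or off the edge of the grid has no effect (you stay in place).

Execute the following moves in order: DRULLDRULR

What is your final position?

Start: (row=2, col=1)
  D (down): (row=2, col=1) -> (row=3, col=1)
  R (right): (row=3, col=1) -> (row=3, col=2)
  U (up): (row=3, col=2) -> (row=2, col=2)
  L (left): (row=2, col=2) -> (row=2, col=1)
  L (left): (row=2, col=1) -> (row=2, col=0)
  D (down): (row=2, col=0) -> (row=3, col=0)
  R (right): (row=3, col=0) -> (row=3, col=1)
  U (up): (row=3, col=1) -> (row=2, col=1)
  L (left): (row=2, col=1) -> (row=2, col=0)
  R (right): (row=2, col=0) -> (row=2, col=1)
Final: (row=2, col=1)

Answer: Final position: (row=2, col=1)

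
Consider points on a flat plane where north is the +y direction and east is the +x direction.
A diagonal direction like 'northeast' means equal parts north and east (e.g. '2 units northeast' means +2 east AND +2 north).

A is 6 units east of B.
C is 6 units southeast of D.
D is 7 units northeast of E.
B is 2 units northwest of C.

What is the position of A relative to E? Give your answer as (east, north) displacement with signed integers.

Place E at the origin (east=0, north=0).
  D is 7 units northeast of E: delta (east=+7, north=+7); D at (east=7, north=7).
  C is 6 units southeast of D: delta (east=+6, north=-6); C at (east=13, north=1).
  B is 2 units northwest of C: delta (east=-2, north=+2); B at (east=11, north=3).
  A is 6 units east of B: delta (east=+6, north=+0); A at (east=17, north=3).
Therefore A relative to E: (east=17, north=3).

Answer: A is at (east=17, north=3) relative to E.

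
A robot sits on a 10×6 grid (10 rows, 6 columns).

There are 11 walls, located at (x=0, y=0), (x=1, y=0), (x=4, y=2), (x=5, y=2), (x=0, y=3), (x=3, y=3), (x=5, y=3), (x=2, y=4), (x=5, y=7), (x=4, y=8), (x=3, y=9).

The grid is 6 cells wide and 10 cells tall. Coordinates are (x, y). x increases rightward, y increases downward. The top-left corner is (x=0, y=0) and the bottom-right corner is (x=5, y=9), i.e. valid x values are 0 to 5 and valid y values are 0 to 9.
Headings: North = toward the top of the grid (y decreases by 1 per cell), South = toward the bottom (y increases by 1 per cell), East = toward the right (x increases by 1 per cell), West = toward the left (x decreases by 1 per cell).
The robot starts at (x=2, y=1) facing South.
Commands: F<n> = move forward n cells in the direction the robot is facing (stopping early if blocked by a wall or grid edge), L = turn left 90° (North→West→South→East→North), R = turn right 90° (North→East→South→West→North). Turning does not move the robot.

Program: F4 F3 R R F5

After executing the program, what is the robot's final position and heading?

Start: (x=2, y=1), facing South
  F4: move forward 2/4 (blocked), now at (x=2, y=3)
  F3: move forward 0/3 (blocked), now at (x=2, y=3)
  R: turn right, now facing West
  R: turn right, now facing North
  F5: move forward 3/5 (blocked), now at (x=2, y=0)
Final: (x=2, y=0), facing North

Answer: Final position: (x=2, y=0), facing North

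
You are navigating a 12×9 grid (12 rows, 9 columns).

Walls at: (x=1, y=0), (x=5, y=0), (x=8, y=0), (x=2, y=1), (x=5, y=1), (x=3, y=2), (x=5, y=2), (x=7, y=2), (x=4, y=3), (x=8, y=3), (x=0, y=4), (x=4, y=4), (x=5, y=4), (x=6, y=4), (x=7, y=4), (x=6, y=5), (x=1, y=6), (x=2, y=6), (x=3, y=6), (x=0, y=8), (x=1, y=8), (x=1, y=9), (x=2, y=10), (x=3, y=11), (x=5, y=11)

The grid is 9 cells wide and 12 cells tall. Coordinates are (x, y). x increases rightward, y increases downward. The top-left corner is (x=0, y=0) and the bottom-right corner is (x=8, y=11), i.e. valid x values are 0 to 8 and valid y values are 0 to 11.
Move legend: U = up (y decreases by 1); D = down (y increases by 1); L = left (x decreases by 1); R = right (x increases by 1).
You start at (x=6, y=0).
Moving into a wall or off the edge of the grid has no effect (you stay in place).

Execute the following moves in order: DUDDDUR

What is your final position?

Start: (x=6, y=0)
  D (down): (x=6, y=0) -> (x=6, y=1)
  U (up): (x=6, y=1) -> (x=6, y=0)
  D (down): (x=6, y=0) -> (x=6, y=1)
  D (down): (x=6, y=1) -> (x=6, y=2)
  D (down): (x=6, y=2) -> (x=6, y=3)
  U (up): (x=6, y=3) -> (x=6, y=2)
  R (right): blocked, stay at (x=6, y=2)
Final: (x=6, y=2)

Answer: Final position: (x=6, y=2)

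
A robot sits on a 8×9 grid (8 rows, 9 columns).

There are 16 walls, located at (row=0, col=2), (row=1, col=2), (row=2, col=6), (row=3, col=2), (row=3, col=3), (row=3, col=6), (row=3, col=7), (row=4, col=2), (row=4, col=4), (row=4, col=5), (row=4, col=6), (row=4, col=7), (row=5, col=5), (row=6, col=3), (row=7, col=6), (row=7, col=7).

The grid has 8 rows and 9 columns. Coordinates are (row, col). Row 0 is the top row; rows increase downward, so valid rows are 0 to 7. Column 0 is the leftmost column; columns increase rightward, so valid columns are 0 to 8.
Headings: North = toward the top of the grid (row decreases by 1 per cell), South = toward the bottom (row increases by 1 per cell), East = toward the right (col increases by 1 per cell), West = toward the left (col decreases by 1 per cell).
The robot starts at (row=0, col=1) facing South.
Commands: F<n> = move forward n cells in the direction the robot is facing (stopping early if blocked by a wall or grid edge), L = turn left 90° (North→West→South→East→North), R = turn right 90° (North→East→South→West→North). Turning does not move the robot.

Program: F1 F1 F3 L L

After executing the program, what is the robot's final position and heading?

Answer: Final position: (row=5, col=1), facing North

Derivation:
Start: (row=0, col=1), facing South
  F1: move forward 1, now at (row=1, col=1)
  F1: move forward 1, now at (row=2, col=1)
  F3: move forward 3, now at (row=5, col=1)
  L: turn left, now facing East
  L: turn left, now facing North
Final: (row=5, col=1), facing North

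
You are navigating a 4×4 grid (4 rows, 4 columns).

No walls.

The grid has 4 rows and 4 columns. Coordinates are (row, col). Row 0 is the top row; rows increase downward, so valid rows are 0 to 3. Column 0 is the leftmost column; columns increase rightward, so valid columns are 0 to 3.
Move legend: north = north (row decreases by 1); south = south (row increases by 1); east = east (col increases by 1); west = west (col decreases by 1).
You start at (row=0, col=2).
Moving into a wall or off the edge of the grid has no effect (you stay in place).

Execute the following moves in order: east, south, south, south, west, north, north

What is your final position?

Answer: Final position: (row=1, col=2)

Derivation:
Start: (row=0, col=2)
  east (east): (row=0, col=2) -> (row=0, col=3)
  south (south): (row=0, col=3) -> (row=1, col=3)
  south (south): (row=1, col=3) -> (row=2, col=3)
  south (south): (row=2, col=3) -> (row=3, col=3)
  west (west): (row=3, col=3) -> (row=3, col=2)
  north (north): (row=3, col=2) -> (row=2, col=2)
  north (north): (row=2, col=2) -> (row=1, col=2)
Final: (row=1, col=2)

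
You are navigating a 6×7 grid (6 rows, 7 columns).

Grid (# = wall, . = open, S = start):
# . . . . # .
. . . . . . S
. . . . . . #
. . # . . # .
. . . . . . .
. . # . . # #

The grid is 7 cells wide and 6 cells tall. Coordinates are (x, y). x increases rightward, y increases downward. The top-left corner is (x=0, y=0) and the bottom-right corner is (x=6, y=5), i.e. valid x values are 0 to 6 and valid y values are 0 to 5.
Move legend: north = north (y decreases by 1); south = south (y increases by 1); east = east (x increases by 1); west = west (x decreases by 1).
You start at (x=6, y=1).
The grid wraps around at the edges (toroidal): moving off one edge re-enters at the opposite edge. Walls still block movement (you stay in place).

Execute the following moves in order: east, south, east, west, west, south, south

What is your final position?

Answer: Final position: (x=0, y=4)

Derivation:
Start: (x=6, y=1)
  east (east): (x=6, y=1) -> (x=0, y=1)
  south (south): (x=0, y=1) -> (x=0, y=2)
  east (east): (x=0, y=2) -> (x=1, y=2)
  west (west): (x=1, y=2) -> (x=0, y=2)
  west (west): blocked, stay at (x=0, y=2)
  south (south): (x=0, y=2) -> (x=0, y=3)
  south (south): (x=0, y=3) -> (x=0, y=4)
Final: (x=0, y=4)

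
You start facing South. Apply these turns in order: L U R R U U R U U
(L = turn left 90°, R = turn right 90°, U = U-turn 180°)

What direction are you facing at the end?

Answer: Final heading: South

Derivation:
Start: South
  L (left (90° counter-clockwise)) -> East
  U (U-turn (180°)) -> West
  R (right (90° clockwise)) -> North
  R (right (90° clockwise)) -> East
  U (U-turn (180°)) -> West
  U (U-turn (180°)) -> East
  R (right (90° clockwise)) -> South
  U (U-turn (180°)) -> North
  U (U-turn (180°)) -> South
Final: South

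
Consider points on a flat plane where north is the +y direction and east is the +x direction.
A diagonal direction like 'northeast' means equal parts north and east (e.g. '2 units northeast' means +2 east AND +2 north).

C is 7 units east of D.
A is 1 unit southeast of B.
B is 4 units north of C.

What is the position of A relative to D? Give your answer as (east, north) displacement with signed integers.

Place D at the origin (east=0, north=0).
  C is 7 units east of D: delta (east=+7, north=+0); C at (east=7, north=0).
  B is 4 units north of C: delta (east=+0, north=+4); B at (east=7, north=4).
  A is 1 unit southeast of B: delta (east=+1, north=-1); A at (east=8, north=3).
Therefore A relative to D: (east=8, north=3).

Answer: A is at (east=8, north=3) relative to D.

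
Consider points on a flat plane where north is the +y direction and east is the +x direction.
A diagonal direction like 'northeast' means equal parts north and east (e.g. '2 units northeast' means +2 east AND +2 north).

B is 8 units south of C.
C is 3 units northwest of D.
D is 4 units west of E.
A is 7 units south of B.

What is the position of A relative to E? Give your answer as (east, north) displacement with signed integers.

Place E at the origin (east=0, north=0).
  D is 4 units west of E: delta (east=-4, north=+0); D at (east=-4, north=0).
  C is 3 units northwest of D: delta (east=-3, north=+3); C at (east=-7, north=3).
  B is 8 units south of C: delta (east=+0, north=-8); B at (east=-7, north=-5).
  A is 7 units south of B: delta (east=+0, north=-7); A at (east=-7, north=-12).
Therefore A relative to E: (east=-7, north=-12).

Answer: A is at (east=-7, north=-12) relative to E.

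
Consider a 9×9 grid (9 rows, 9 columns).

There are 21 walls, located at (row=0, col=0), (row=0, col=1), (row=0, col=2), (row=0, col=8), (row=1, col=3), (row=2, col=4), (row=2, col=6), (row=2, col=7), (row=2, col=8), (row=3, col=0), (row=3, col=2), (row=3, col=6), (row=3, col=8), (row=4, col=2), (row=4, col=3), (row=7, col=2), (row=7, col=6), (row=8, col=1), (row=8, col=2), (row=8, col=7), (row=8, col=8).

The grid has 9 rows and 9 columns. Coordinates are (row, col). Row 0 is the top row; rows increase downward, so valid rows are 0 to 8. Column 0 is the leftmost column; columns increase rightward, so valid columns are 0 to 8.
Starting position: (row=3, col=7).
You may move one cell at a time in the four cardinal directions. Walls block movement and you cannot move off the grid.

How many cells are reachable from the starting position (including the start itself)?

Answer: Reachable cells: 60

Derivation:
BFS flood-fill from (row=3, col=7):
  Distance 0: (row=3, col=7)
  Distance 1: (row=4, col=7)
  Distance 2: (row=4, col=6), (row=4, col=8), (row=5, col=7)
  Distance 3: (row=4, col=5), (row=5, col=6), (row=5, col=8), (row=6, col=7)
  Distance 4: (row=3, col=5), (row=4, col=4), (row=5, col=5), (row=6, col=6), (row=6, col=8), (row=7, col=7)
  Distance 5: (row=2, col=5), (row=3, col=4), (row=5, col=4), (row=6, col=5), (row=7, col=8)
  Distance 6: (row=1, col=5), (row=3, col=3), (row=5, col=3), (row=6, col=4), (row=7, col=5)
  Distance 7: (row=0, col=5), (row=1, col=4), (row=1, col=6), (row=2, col=3), (row=5, col=2), (row=6, col=3), (row=7, col=4), (row=8, col=5)
  Distance 8: (row=0, col=4), (row=0, col=6), (row=1, col=7), (row=2, col=2), (row=5, col=1), (row=6, col=2), (row=7, col=3), (row=8, col=4), (row=8, col=6)
  Distance 9: (row=0, col=3), (row=0, col=7), (row=1, col=2), (row=1, col=8), (row=2, col=1), (row=4, col=1), (row=5, col=0), (row=6, col=1), (row=8, col=3)
  Distance 10: (row=1, col=1), (row=2, col=0), (row=3, col=1), (row=4, col=0), (row=6, col=0), (row=7, col=1)
  Distance 11: (row=1, col=0), (row=7, col=0)
  Distance 12: (row=8, col=0)
Total reachable: 60 (grid has 60 open cells total)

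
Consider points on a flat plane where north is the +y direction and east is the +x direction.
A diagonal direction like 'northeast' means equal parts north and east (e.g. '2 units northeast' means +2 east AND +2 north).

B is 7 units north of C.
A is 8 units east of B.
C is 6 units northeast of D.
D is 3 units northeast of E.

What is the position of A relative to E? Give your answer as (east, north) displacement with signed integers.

Place E at the origin (east=0, north=0).
  D is 3 units northeast of E: delta (east=+3, north=+3); D at (east=3, north=3).
  C is 6 units northeast of D: delta (east=+6, north=+6); C at (east=9, north=9).
  B is 7 units north of C: delta (east=+0, north=+7); B at (east=9, north=16).
  A is 8 units east of B: delta (east=+8, north=+0); A at (east=17, north=16).
Therefore A relative to E: (east=17, north=16).

Answer: A is at (east=17, north=16) relative to E.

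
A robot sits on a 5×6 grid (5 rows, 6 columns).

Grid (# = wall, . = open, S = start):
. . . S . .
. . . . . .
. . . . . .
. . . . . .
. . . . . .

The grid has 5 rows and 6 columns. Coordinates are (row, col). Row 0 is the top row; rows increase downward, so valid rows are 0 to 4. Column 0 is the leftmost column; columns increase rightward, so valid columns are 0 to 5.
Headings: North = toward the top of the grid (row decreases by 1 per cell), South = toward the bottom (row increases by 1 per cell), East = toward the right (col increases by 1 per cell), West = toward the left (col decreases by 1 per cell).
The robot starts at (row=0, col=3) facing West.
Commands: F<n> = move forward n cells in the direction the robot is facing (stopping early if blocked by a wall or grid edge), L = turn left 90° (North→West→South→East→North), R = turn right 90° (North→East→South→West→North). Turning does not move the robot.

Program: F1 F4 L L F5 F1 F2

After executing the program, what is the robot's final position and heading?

Start: (row=0, col=3), facing West
  F1: move forward 1, now at (row=0, col=2)
  F4: move forward 2/4 (blocked), now at (row=0, col=0)
  L: turn left, now facing South
  L: turn left, now facing East
  F5: move forward 5, now at (row=0, col=5)
  F1: move forward 0/1 (blocked), now at (row=0, col=5)
  F2: move forward 0/2 (blocked), now at (row=0, col=5)
Final: (row=0, col=5), facing East

Answer: Final position: (row=0, col=5), facing East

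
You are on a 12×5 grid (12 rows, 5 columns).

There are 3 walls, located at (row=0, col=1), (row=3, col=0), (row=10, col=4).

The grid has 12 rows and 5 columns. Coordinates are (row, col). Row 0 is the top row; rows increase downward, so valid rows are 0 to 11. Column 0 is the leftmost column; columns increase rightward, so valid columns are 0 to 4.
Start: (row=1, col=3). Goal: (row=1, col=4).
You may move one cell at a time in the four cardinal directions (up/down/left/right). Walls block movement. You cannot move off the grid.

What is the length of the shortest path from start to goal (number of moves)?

BFS from (row=1, col=3) until reaching (row=1, col=4):
  Distance 0: (row=1, col=3)
  Distance 1: (row=0, col=3), (row=1, col=2), (row=1, col=4), (row=2, col=3)  <- goal reached here
One shortest path (1 moves): (row=1, col=3) -> (row=1, col=4)

Answer: Shortest path length: 1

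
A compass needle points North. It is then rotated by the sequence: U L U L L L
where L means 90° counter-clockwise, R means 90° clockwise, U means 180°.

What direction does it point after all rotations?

Start: North
  U (U-turn (180°)) -> South
  L (left (90° counter-clockwise)) -> East
  U (U-turn (180°)) -> West
  L (left (90° counter-clockwise)) -> South
  L (left (90° counter-clockwise)) -> East
  L (left (90° counter-clockwise)) -> North
Final: North

Answer: Final heading: North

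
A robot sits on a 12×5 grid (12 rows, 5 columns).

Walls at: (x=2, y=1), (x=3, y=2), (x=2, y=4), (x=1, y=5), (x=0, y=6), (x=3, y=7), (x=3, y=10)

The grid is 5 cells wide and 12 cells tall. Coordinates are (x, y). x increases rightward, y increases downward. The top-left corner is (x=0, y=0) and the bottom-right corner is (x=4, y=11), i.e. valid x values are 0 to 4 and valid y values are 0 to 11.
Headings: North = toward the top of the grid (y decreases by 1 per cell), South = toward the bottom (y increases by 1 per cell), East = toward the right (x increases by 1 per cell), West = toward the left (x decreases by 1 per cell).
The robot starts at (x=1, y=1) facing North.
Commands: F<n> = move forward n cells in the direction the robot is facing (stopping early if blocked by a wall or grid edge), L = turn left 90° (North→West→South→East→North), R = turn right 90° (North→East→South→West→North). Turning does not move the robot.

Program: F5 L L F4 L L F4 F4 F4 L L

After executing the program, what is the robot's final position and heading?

Answer: Final position: (x=1, y=0), facing South

Derivation:
Start: (x=1, y=1), facing North
  F5: move forward 1/5 (blocked), now at (x=1, y=0)
  L: turn left, now facing West
  L: turn left, now facing South
  F4: move forward 4, now at (x=1, y=4)
  L: turn left, now facing East
  L: turn left, now facing North
  F4: move forward 4, now at (x=1, y=0)
  F4: move forward 0/4 (blocked), now at (x=1, y=0)
  F4: move forward 0/4 (blocked), now at (x=1, y=0)
  L: turn left, now facing West
  L: turn left, now facing South
Final: (x=1, y=0), facing South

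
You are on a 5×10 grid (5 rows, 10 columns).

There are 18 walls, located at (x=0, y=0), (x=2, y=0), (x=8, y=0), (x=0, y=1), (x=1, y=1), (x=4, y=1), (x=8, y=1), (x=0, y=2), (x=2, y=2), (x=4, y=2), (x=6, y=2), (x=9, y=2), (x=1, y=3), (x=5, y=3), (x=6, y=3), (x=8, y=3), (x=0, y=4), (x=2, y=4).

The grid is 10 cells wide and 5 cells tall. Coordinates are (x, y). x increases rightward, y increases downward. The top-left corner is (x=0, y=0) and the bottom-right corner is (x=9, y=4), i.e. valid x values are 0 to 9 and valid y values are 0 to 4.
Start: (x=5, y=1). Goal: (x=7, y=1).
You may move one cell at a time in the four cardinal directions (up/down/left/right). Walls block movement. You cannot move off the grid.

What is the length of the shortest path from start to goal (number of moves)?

Answer: Shortest path length: 2

Derivation:
BFS from (x=5, y=1) until reaching (x=7, y=1):
  Distance 0: (x=5, y=1)
  Distance 1: (x=5, y=0), (x=6, y=1), (x=5, y=2)
  Distance 2: (x=4, y=0), (x=6, y=0), (x=7, y=1)  <- goal reached here
One shortest path (2 moves): (x=5, y=1) -> (x=6, y=1) -> (x=7, y=1)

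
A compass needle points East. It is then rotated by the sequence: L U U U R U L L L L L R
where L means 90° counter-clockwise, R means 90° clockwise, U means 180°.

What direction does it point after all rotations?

Answer: Final heading: East

Derivation:
Start: East
  L (left (90° counter-clockwise)) -> North
  U (U-turn (180°)) -> South
  U (U-turn (180°)) -> North
  U (U-turn (180°)) -> South
  R (right (90° clockwise)) -> West
  U (U-turn (180°)) -> East
  L (left (90° counter-clockwise)) -> North
  L (left (90° counter-clockwise)) -> West
  L (left (90° counter-clockwise)) -> South
  L (left (90° counter-clockwise)) -> East
  L (left (90° counter-clockwise)) -> North
  R (right (90° clockwise)) -> East
Final: East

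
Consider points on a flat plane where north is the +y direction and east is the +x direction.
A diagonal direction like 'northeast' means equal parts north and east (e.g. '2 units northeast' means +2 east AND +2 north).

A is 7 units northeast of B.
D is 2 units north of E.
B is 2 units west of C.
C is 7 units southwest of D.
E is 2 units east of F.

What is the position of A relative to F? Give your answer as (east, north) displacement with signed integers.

Answer: A is at (east=0, north=2) relative to F.

Derivation:
Place F at the origin (east=0, north=0).
  E is 2 units east of F: delta (east=+2, north=+0); E at (east=2, north=0).
  D is 2 units north of E: delta (east=+0, north=+2); D at (east=2, north=2).
  C is 7 units southwest of D: delta (east=-7, north=-7); C at (east=-5, north=-5).
  B is 2 units west of C: delta (east=-2, north=+0); B at (east=-7, north=-5).
  A is 7 units northeast of B: delta (east=+7, north=+7); A at (east=0, north=2).
Therefore A relative to F: (east=0, north=2).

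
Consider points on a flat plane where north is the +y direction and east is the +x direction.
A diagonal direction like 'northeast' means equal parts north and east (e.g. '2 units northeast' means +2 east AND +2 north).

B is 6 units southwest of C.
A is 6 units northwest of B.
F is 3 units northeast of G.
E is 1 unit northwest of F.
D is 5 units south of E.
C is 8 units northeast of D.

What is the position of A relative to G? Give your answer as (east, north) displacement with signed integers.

Place G at the origin (east=0, north=0).
  F is 3 units northeast of G: delta (east=+3, north=+3); F at (east=3, north=3).
  E is 1 unit northwest of F: delta (east=-1, north=+1); E at (east=2, north=4).
  D is 5 units south of E: delta (east=+0, north=-5); D at (east=2, north=-1).
  C is 8 units northeast of D: delta (east=+8, north=+8); C at (east=10, north=7).
  B is 6 units southwest of C: delta (east=-6, north=-6); B at (east=4, north=1).
  A is 6 units northwest of B: delta (east=-6, north=+6); A at (east=-2, north=7).
Therefore A relative to G: (east=-2, north=7).

Answer: A is at (east=-2, north=7) relative to G.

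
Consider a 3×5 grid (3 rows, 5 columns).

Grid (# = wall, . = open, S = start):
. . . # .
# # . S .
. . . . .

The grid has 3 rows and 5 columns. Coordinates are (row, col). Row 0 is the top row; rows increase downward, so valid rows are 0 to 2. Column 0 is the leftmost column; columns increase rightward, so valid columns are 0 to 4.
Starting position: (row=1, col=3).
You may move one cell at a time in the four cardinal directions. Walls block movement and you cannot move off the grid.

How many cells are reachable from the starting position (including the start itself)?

Answer: Reachable cells: 12

Derivation:
BFS flood-fill from (row=1, col=3):
  Distance 0: (row=1, col=3)
  Distance 1: (row=1, col=2), (row=1, col=4), (row=2, col=3)
  Distance 2: (row=0, col=2), (row=0, col=4), (row=2, col=2), (row=2, col=4)
  Distance 3: (row=0, col=1), (row=2, col=1)
  Distance 4: (row=0, col=0), (row=2, col=0)
Total reachable: 12 (grid has 12 open cells total)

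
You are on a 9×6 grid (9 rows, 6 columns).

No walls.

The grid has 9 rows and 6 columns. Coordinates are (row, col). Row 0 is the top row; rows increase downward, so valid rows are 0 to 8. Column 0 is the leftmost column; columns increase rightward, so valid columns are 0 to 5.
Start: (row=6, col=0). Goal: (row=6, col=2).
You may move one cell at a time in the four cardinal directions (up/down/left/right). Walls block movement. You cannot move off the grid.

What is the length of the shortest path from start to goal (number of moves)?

Answer: Shortest path length: 2

Derivation:
BFS from (row=6, col=0) until reaching (row=6, col=2):
  Distance 0: (row=6, col=0)
  Distance 1: (row=5, col=0), (row=6, col=1), (row=7, col=0)
  Distance 2: (row=4, col=0), (row=5, col=1), (row=6, col=2), (row=7, col=1), (row=8, col=0)  <- goal reached here
One shortest path (2 moves): (row=6, col=0) -> (row=6, col=1) -> (row=6, col=2)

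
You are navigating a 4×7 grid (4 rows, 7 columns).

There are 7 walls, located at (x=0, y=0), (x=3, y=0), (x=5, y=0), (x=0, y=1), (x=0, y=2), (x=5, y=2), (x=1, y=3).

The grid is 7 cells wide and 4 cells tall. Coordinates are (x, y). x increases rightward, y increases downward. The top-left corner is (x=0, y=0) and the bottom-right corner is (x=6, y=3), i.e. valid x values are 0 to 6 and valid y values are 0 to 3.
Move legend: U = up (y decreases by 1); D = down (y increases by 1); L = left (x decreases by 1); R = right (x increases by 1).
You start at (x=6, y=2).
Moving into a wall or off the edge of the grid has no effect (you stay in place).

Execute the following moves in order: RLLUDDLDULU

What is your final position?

Answer: Final position: (x=4, y=2)

Derivation:
Start: (x=6, y=2)
  R (right): blocked, stay at (x=6, y=2)
  L (left): blocked, stay at (x=6, y=2)
  L (left): blocked, stay at (x=6, y=2)
  U (up): (x=6, y=2) -> (x=6, y=1)
  D (down): (x=6, y=1) -> (x=6, y=2)
  D (down): (x=6, y=2) -> (x=6, y=3)
  L (left): (x=6, y=3) -> (x=5, y=3)
  D (down): blocked, stay at (x=5, y=3)
  U (up): blocked, stay at (x=5, y=3)
  L (left): (x=5, y=3) -> (x=4, y=3)
  U (up): (x=4, y=3) -> (x=4, y=2)
Final: (x=4, y=2)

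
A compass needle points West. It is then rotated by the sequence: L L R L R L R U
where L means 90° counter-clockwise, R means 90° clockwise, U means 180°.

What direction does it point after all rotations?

Answer: Final heading: North

Derivation:
Start: West
  L (left (90° counter-clockwise)) -> South
  L (left (90° counter-clockwise)) -> East
  R (right (90° clockwise)) -> South
  L (left (90° counter-clockwise)) -> East
  R (right (90° clockwise)) -> South
  L (left (90° counter-clockwise)) -> East
  R (right (90° clockwise)) -> South
  U (U-turn (180°)) -> North
Final: North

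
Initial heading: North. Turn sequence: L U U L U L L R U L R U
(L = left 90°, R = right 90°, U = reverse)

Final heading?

Answer: Final heading: West

Derivation:
Start: North
  L (left (90° counter-clockwise)) -> West
  U (U-turn (180°)) -> East
  U (U-turn (180°)) -> West
  L (left (90° counter-clockwise)) -> South
  U (U-turn (180°)) -> North
  L (left (90° counter-clockwise)) -> West
  L (left (90° counter-clockwise)) -> South
  R (right (90° clockwise)) -> West
  U (U-turn (180°)) -> East
  L (left (90° counter-clockwise)) -> North
  R (right (90° clockwise)) -> East
  U (U-turn (180°)) -> West
Final: West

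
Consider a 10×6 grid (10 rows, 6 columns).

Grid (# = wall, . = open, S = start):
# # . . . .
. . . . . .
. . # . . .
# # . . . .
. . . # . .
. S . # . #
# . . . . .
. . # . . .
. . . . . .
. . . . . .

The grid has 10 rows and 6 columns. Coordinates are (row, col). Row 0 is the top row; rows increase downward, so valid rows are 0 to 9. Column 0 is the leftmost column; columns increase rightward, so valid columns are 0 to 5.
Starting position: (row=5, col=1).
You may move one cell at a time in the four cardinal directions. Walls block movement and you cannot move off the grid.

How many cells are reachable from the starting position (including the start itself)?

Answer: Reachable cells: 50

Derivation:
BFS flood-fill from (row=5, col=1):
  Distance 0: (row=5, col=1)
  Distance 1: (row=4, col=1), (row=5, col=0), (row=5, col=2), (row=6, col=1)
  Distance 2: (row=4, col=0), (row=4, col=2), (row=6, col=2), (row=7, col=1)
  Distance 3: (row=3, col=2), (row=6, col=3), (row=7, col=0), (row=8, col=1)
  Distance 4: (row=3, col=3), (row=6, col=4), (row=7, col=3), (row=8, col=0), (row=8, col=2), (row=9, col=1)
  Distance 5: (row=2, col=3), (row=3, col=4), (row=5, col=4), (row=6, col=5), (row=7, col=4), (row=8, col=3), (row=9, col=0), (row=9, col=2)
  Distance 6: (row=1, col=3), (row=2, col=4), (row=3, col=5), (row=4, col=4), (row=7, col=5), (row=8, col=4), (row=9, col=3)
  Distance 7: (row=0, col=3), (row=1, col=2), (row=1, col=4), (row=2, col=5), (row=4, col=5), (row=8, col=5), (row=9, col=4)
  Distance 8: (row=0, col=2), (row=0, col=4), (row=1, col=1), (row=1, col=5), (row=9, col=5)
  Distance 9: (row=0, col=5), (row=1, col=0), (row=2, col=1)
  Distance 10: (row=2, col=0)
Total reachable: 50 (grid has 50 open cells total)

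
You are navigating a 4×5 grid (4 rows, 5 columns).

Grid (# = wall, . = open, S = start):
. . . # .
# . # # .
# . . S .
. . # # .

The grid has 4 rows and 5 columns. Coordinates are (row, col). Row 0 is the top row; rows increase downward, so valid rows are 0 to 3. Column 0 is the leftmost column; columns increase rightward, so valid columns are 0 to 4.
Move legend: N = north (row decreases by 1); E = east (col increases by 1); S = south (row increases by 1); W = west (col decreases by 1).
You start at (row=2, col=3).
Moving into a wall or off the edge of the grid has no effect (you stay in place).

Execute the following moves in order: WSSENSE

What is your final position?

Start: (row=2, col=3)
  W (west): (row=2, col=3) -> (row=2, col=2)
  S (south): blocked, stay at (row=2, col=2)
  S (south): blocked, stay at (row=2, col=2)
  E (east): (row=2, col=2) -> (row=2, col=3)
  N (north): blocked, stay at (row=2, col=3)
  S (south): blocked, stay at (row=2, col=3)
  E (east): (row=2, col=3) -> (row=2, col=4)
Final: (row=2, col=4)

Answer: Final position: (row=2, col=4)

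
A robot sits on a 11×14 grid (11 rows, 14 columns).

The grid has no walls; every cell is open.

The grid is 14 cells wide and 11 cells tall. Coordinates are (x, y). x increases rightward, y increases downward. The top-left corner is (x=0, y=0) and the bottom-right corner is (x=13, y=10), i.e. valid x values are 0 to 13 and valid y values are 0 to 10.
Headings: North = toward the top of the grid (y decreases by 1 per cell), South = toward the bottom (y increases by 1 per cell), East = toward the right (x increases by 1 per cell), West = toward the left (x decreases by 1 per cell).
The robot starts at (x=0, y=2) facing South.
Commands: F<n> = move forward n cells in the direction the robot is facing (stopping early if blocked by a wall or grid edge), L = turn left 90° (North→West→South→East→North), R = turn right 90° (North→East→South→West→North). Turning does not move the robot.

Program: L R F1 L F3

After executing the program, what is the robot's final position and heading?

Start: (x=0, y=2), facing South
  L: turn left, now facing East
  R: turn right, now facing South
  F1: move forward 1, now at (x=0, y=3)
  L: turn left, now facing East
  F3: move forward 3, now at (x=3, y=3)
Final: (x=3, y=3), facing East

Answer: Final position: (x=3, y=3), facing East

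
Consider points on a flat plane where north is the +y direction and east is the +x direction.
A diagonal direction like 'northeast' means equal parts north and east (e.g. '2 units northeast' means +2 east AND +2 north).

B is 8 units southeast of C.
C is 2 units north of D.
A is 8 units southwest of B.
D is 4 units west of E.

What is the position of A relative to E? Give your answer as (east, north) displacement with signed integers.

Place E at the origin (east=0, north=0).
  D is 4 units west of E: delta (east=-4, north=+0); D at (east=-4, north=0).
  C is 2 units north of D: delta (east=+0, north=+2); C at (east=-4, north=2).
  B is 8 units southeast of C: delta (east=+8, north=-8); B at (east=4, north=-6).
  A is 8 units southwest of B: delta (east=-8, north=-8); A at (east=-4, north=-14).
Therefore A relative to E: (east=-4, north=-14).

Answer: A is at (east=-4, north=-14) relative to E.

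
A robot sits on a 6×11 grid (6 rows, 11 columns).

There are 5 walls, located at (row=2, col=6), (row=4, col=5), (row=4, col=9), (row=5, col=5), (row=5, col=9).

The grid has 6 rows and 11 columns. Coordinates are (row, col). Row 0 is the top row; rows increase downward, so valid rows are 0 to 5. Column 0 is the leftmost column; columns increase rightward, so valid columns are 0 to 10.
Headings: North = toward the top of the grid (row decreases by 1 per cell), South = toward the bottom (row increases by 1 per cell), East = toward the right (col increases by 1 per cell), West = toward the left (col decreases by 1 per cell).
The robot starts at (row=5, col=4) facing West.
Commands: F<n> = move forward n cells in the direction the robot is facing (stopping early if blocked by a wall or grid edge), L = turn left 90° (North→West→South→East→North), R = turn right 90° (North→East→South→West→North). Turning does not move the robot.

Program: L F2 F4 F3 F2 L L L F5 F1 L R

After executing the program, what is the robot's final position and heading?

Answer: Final position: (row=5, col=0), facing West

Derivation:
Start: (row=5, col=4), facing West
  L: turn left, now facing South
  F2: move forward 0/2 (blocked), now at (row=5, col=4)
  F4: move forward 0/4 (blocked), now at (row=5, col=4)
  F3: move forward 0/3 (blocked), now at (row=5, col=4)
  F2: move forward 0/2 (blocked), now at (row=5, col=4)
  L: turn left, now facing East
  L: turn left, now facing North
  L: turn left, now facing West
  F5: move forward 4/5 (blocked), now at (row=5, col=0)
  F1: move forward 0/1 (blocked), now at (row=5, col=0)
  L: turn left, now facing South
  R: turn right, now facing West
Final: (row=5, col=0), facing West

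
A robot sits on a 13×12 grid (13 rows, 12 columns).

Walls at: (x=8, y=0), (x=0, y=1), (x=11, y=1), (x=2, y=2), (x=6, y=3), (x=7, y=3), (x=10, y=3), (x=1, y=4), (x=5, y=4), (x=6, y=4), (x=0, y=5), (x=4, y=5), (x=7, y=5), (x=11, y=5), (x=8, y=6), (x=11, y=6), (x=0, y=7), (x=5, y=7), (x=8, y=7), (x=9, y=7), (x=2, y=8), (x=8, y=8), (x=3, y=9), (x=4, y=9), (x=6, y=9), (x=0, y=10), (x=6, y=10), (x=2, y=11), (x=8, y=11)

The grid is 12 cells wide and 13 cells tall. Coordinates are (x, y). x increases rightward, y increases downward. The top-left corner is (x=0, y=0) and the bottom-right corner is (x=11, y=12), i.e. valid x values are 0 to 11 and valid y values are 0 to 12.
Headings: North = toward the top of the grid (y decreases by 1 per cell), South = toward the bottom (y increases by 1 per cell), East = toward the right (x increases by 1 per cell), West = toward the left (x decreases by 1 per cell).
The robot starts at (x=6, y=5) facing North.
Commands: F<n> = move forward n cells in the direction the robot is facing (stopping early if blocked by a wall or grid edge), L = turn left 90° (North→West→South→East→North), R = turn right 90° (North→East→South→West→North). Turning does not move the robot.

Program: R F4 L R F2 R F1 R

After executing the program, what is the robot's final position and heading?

Start: (x=6, y=5), facing North
  R: turn right, now facing East
  F4: move forward 0/4 (blocked), now at (x=6, y=5)
  L: turn left, now facing North
  R: turn right, now facing East
  F2: move forward 0/2 (blocked), now at (x=6, y=5)
  R: turn right, now facing South
  F1: move forward 1, now at (x=6, y=6)
  R: turn right, now facing West
Final: (x=6, y=6), facing West

Answer: Final position: (x=6, y=6), facing West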